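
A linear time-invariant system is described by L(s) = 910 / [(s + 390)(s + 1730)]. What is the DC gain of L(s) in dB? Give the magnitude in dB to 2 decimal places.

-57.40 dB

L(0) = 910 / (390 × 1730) = 0.0013487
20 log₁₀(0.0013487) = -57.401 dB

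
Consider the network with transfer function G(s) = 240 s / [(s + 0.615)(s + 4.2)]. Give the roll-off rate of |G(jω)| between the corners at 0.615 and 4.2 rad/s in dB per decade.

0 dB/decade

In this band the factors already past their corner are: 1 differentiator zero, pole at 0.615; net slope = 0 dB/decade.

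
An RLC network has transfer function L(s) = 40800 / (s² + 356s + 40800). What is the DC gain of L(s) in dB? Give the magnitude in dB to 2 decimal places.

0.00 dB

L(0) = 40800 / 40800 = 1
20 log₁₀(1) = 0.000 dB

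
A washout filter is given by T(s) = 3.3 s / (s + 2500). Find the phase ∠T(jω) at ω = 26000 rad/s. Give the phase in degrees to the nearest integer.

5°

∠(j26000) = 90.00°
∠(j26000 + 2500) = arctan(26000/2500) = 84.51°
∠T(j26000) = 90.00° − 84.51° = 5.49°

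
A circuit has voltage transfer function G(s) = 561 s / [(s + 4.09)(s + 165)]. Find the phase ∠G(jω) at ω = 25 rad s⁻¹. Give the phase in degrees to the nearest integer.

∠(j25) = 90.00°
∠(j25 + 4.09) = arctan(25/4.09) = 80.71°
∠(j25 + 165) = arctan(25/165) = 8.62°
∠G(j25) = 90.00° − (80.71° + 8.62°) = 0.68°

1°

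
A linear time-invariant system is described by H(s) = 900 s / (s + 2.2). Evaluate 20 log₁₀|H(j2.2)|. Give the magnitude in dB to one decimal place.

|j2.2| = 2.2
|j2.2 + 2.2| = √(2.2² + 2.2²) = 3.111
|H(j2.2)| = 900 × 2.2 / 3.111 = 636.4
20 log₁₀(636.4) = 56.07 dB

56.1 dB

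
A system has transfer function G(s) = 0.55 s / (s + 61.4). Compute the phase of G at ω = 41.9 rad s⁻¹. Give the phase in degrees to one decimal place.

55.7°

∠(j41.9) = 90.00°
∠(j41.9 + 61.4) = arctan(41.9/61.4) = 34.31°
∠G(j41.9) = 90.00° − 34.31° = 55.69°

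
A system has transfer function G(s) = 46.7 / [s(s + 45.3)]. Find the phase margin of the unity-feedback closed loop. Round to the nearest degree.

89 deg

Gain crossover: |G(jω)| = 1 at ω ≈ 1.03 rad s⁻¹.
∠G(j1.03) = −90° − arctan(1.03/45.3) ≈ -91.30°
PM = 180° + (-91.30°) = 88.70°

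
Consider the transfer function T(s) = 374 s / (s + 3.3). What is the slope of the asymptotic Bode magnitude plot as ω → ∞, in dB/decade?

0 dB/decade

With 1 zero and 1 pole, the high-frequency asymptotic slope is 20 × (1 − 1) = 0 dB/decade.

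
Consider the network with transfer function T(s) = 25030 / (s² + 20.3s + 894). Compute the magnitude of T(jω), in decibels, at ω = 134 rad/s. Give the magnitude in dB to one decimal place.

3.2 dB

|(j134)² + 20.3(j134) + 894| = |-17062 + j2720.2| = 1.728e+04
|T(j134)| = 25030 / 1.728e+04 = 1.4487
20 log₁₀(1.4487) = 3.22 dB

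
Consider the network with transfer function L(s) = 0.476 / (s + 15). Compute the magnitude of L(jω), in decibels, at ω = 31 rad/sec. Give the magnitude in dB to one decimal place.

-37.2 dB

|j31 + 15| = √(31² + 15²) = 34.44
|L(j31)| = 0.476 / 34.44 = 0.013822
20 log₁₀(0.013822) = -37.19 dB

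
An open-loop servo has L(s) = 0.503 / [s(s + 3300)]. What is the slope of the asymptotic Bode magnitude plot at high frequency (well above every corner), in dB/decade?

With 0 zeros and 2 poles, the high-frequency asymptotic slope is 20 × (0 − 2) = -40 dB/decade.

-40 dB/decade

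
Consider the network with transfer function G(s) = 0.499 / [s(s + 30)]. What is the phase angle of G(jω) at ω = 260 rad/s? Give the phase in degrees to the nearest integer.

-173°

∠(j260 + 30) = arctan(260/30) = 83.42°
∠(j260) = 90.00°
∠G(j260) = − (83.42° + 90.00°) = -173.42°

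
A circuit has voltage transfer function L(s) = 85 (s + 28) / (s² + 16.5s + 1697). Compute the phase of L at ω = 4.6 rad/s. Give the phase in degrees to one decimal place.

∠(j4.6 + 28) = arctan(4.6/28) = 9.33°
∠[(j4.6)² + 16.5(j4.6) + 1697] = ∠[1675.8 + j75.9] = 2.59°
∠L(j4.6) = 9.33° − 2.59° = 6.74°

6.7°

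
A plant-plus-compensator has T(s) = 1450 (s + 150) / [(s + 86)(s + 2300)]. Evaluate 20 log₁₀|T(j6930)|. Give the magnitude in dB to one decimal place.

|j6930 + 150| = √(6930² + 150²) = 6932
|j6930 + 86| = √(6930² + 86²) = 6931
|j6930 + 2300| = √(6930² + 2300²) = 7302
|T(j6930)| = 1450 × 6932 / (6931 × 7302) = 0.19861
20 log₁₀(0.19861) = -14.04 dB

-14.0 dB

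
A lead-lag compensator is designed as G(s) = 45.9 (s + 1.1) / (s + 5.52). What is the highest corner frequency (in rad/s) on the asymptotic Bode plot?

Break frequencies occur at each pole and zero magnitude: 1.1 rad/s, 5.52 rad/s.
The highest is 5.52 rad/s.

5.52 rad/s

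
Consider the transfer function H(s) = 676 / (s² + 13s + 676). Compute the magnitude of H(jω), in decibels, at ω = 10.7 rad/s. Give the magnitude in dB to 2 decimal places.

1.35 dB

|(j10.7)² + 13(j10.7) + 676| = |561.51 + j139.1| = 578.5
|H(j10.7)| = 676 / 578.5 = 1.1686
20 log₁₀(1.1686) = 1.353 dB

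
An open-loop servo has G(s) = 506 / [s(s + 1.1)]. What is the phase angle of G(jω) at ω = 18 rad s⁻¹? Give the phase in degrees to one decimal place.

-176.5 deg

∠(j18 + 1.1) = arctan(18/1.1) = 86.50°
∠(j18) = 90.00°
∠G(j18) = − (86.50° + 90.00°) = -176.50°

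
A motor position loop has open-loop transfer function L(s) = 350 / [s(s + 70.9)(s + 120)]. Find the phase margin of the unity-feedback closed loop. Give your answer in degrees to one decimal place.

89.9°

Gain crossover: |L(jω)| = 1 at ω ≈ 0.0411 rad/s.
∠L(j0.0411) = −90° − arctan(0.0411/70.9) − arctan(0.0411/120) ≈ -90.05°
PM = 180° + (-90.05°) = 89.95°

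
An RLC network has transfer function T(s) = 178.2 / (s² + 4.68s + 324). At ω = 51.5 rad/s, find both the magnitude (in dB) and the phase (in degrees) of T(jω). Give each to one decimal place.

|T| = -22.4 dB, ∠T = -174.1°

|(j51.5)² + 4.68(j51.5) + 324| = |-2328.2 + j241.02| = 2341
|T(j51.5)| = 178.2 / 2341 = 0.076131
20 log₁₀(0.076131) = -22.37 dB
∠[(j51.5)² + 4.68(j51.5) + 324] = ∠[-2328.2 + j241.02] = 174.09°
∠T(j51.5) = −174.09° = -174.09°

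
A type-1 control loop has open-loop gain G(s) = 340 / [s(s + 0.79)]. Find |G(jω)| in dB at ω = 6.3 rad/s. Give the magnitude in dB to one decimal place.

18.6 dB

|j6.3 + 0.79| = √(6.3² + 0.79²) = 6.349
|j6.3| = 6.3
|G(j6.3)| = 340 / (6.349 × 6.3) = 8.4998
20 log₁₀(8.4998) = 18.59 dB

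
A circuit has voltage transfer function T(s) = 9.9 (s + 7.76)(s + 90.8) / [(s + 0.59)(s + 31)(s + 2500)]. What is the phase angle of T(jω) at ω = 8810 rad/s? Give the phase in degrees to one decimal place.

-74.6°

∠(j8810 + 7.76) = arctan(8810/7.76) = 89.95°
∠(j8810 + 90.8) = arctan(8810/90.8) = 89.41°
∠(j8810 + 0.59) = arctan(8810/0.59) = 90.00°
∠(j8810 + 31) = arctan(8810/31) = 89.80°
∠(j8810 + 2500) = arctan(8810/2500) = 74.16°
∠T(j8810) = 89.95° + 89.41° − (90.00° + 89.80° + 74.16°) = -74.59°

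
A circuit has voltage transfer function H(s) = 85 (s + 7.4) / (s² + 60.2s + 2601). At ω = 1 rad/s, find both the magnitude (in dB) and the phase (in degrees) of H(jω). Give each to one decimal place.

|j1 + 7.4| = √(1² + 7.4²) = 7.467
|(j1)² + 60.2(j1) + 2601| = |2600 + j60.2| = 2601
|H(j1)| = 85 × 7.467 / 2601 = 0.24406
20 log₁₀(0.24406) = -12.25 dB
∠(j1 + 7.4) = arctan(1/7.4) = 7.70°
∠[(j1)² + 60.2(j1) + 2601] = ∠[2600 + j60.2] = 1.33°
∠H(j1) = 7.70° − 1.33° = 6.37°

|H| = -12.3 dB, ∠H = 6.4°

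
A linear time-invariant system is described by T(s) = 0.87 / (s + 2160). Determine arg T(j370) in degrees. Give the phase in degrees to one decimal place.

-9.7°

∠(j370 + 2160) = arctan(370/2160) = 9.72°
∠T(j370) = −9.72° = -9.72°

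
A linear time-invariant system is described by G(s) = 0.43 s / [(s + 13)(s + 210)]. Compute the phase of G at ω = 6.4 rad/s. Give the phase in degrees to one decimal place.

62.0°

∠(j6.4) = 90.00°
∠(j6.4 + 13) = arctan(6.4/13) = 26.21°
∠(j6.4 + 210) = arctan(6.4/210) = 1.75°
∠G(j6.4) = 90.00° − (26.21° + 1.75°) = 62.04°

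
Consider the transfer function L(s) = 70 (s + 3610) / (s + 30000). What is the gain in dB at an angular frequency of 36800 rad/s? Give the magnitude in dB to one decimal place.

34.7 dB

|j36800 + 3610| = √(36800² + 3610²) = 3.698e+04
|j36800 + 30000| = √(36800² + 30000²) = 4.748e+04
|L(j36800)| = 70 × 3.698e+04 / 4.748e+04 = 54.516
20 log₁₀(54.516) = 34.73 dB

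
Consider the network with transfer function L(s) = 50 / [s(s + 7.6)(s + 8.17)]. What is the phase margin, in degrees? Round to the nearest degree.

Gain crossover: |L(jω)| = 1 at ω ≈ 0.797 rad s⁻¹.
∠L(j0.797) = −90° − arctan(0.797/7.6) − arctan(0.797/8.17) ≈ -101.56°
PM = 180° + (-101.56°) = 78.44°

78°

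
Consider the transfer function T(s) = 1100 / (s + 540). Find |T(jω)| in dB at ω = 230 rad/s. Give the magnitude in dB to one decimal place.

5.5 dB

|j230 + 540| = √(230² + 540²) = 586.9
|T(j230)| = 1100 / 586.9 = 1.8741
20 log₁₀(1.8741) = 5.46 dB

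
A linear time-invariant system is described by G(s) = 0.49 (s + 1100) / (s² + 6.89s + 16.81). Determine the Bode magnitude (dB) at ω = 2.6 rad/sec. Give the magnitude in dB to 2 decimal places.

|j2.6 + 1100| = √(2.6² + 1100²) = 1100
|(j2.6)² + 6.89(j2.6) + 16.81| = |10.05 + j17.914| = 20.54
|G(j2.6)| = 0.49 × 1100 / 20.54 = 26.241
20 log₁₀(26.241) = 28.380 dB

28.38 dB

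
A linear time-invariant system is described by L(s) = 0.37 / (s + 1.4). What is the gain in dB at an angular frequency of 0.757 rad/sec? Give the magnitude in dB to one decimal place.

-12.7 dB

|j0.757 + 1.4| = √(0.757² + 1.4²) = 1.592
|L(j0.757)| = 0.37 / 1.592 = 0.23248
20 log₁₀(0.23248) = -12.67 dB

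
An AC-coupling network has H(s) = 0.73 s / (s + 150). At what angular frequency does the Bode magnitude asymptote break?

150 rad/sec

The single real pole at s = −150 gives a corner at ω = 150 rad/sec.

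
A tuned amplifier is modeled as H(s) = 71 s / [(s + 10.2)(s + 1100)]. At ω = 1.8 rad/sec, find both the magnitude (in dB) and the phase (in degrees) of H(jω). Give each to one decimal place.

|j1.8| = 1.8
|j1.8 + 10.2| = √(1.8² + 10.2²) = 10.36
|j1.8 + 1100| = √(1.8² + 1100²) = 1100
|H(j1.8)| = 71 × 1.8 / (10.36 × 1100) = 0.011217
20 log₁₀(0.011217) = -39.00 dB
∠(j1.8) = 90.00°
∠(j1.8 + 10.2) = arctan(1.8/10.2) = 10.01°
∠(j1.8 + 1100) = arctan(1.8/1100) = 0.09°
∠H(j1.8) = 90.00° − (10.01° + 0.09°) = 79.90°

|H| = -39.0 dB, ∠H = 79.9°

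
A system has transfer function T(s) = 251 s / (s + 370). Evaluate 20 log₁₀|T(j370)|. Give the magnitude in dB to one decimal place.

45.0 dB

|j370| = 370
|j370 + 370| = √(370² + 370²) = 523.3
|T(j370)| = 251 × 370 / 523.3 = 177.48
20 log₁₀(177.48) = 44.98 dB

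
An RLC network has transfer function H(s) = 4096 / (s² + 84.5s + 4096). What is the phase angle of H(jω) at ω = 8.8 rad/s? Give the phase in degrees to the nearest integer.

∠[(j8.8)² + 84.5(j8.8) + 4096] = ∠[4018.6 + j743.6] = 10.48°
∠H(j8.8) = −10.48° = -10.48°

-10°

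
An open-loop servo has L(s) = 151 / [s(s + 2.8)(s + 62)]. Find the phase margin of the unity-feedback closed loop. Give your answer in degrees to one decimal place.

72.7°

Gain crossover: |L(jω)| = 1 at ω ≈ 0.834 rad/s.
∠L(j0.834) = −90° − arctan(0.834/2.8) − arctan(0.834/62) ≈ -107.35°
PM = 180° + (-107.35°) = 72.65°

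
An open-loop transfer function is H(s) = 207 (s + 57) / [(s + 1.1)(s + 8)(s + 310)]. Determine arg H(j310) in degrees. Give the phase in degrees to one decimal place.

-143.7°

∠(j310 + 57) = arctan(310/57) = 79.58°
∠(j310 + 1.1) = arctan(310/1.1) = 89.80°
∠(j310 + 8) = arctan(310/8) = 88.52°
∠(j310 + 310) = arctan(310/310) = 45.00°
∠H(j310) = 79.58° − (89.80° + 88.52° + 45.00°) = -143.74°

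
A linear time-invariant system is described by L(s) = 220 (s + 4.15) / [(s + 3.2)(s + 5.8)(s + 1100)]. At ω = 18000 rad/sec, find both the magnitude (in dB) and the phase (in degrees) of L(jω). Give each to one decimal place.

|j18000 + 4.15| = √(18000² + 4.15²) = 1.8e+04
|j18000 + 3.2| = √(18000² + 3.2²) = 1.8e+04
|j18000 + 5.8| = √(18000² + 5.8²) = 1.8e+04
|j18000 + 1100| = √(18000² + 1100²) = 1.803e+04
|L(j18000)| = 220 × 1.8e+04 / (1.8e+04 × 1.8e+04 × 1.803e+04) = 6.7775e-07
20 log₁₀(6.7775e-07) = -123.38 dB
∠(j18000 + 4.15) = arctan(18000/4.15) = 89.99°
∠(j18000 + 3.2) = arctan(18000/3.2) = 89.99°
∠(j18000 + 5.8) = arctan(18000/5.8) = 89.98°
∠(j18000 + 1100) = arctan(18000/1100) = 86.50°
∠L(j18000) = 89.99° − (89.99° + 89.98° + 86.50°) = -176.49°

|L| = -123.4 dB, ∠L = -176.5°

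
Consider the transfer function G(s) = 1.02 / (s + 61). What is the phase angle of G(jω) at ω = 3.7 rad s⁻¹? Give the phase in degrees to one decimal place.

∠(j3.7 + 61) = arctan(3.7/61) = 3.47°
∠G(j3.7) = −3.47° = -3.47°

-3.5°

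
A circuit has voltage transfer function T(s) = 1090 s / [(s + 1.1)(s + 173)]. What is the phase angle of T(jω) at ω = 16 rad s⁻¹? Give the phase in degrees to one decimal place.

∠(j16) = 90.00°
∠(j16 + 1.1) = arctan(16/1.1) = 86.07°
∠(j16 + 173) = arctan(16/173) = 5.28°
∠T(j16) = 90.00° − (86.07° + 5.28°) = -1.35°

-1.4°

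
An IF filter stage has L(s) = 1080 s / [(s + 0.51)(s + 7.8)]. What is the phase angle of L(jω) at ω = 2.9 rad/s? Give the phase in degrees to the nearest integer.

-10 deg

∠(j2.9) = 90.00°
∠(j2.9 + 0.51) = arctan(2.9/0.51) = 80.03°
∠(j2.9 + 7.8) = arctan(2.9/7.8) = 20.39°
∠L(j2.9) = 90.00° − (80.03° + 20.39°) = -10.42°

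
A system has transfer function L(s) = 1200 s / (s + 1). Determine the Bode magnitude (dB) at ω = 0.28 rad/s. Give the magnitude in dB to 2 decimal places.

50.20 dB

|j0.28| = 0.28
|j0.28 + 1| = √(0.28² + 1²) = 1.038
|L(j0.28)| = 1200 × 0.28 / 1.038 = 323.56
20 log₁₀(323.56) = 50.199 dB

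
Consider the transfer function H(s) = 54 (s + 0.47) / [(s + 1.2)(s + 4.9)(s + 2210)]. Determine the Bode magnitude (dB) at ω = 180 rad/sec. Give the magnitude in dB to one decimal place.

-77.4 dB

|j180 + 0.47| = √(180² + 0.47²) = 180
|j180 + 1.2| = √(180² + 1.2²) = 180
|j180 + 4.9| = √(180² + 4.9²) = 180.1
|j180 + 2210| = √(180² + 2210²) = 2217
|H(j180)| = 54 × 180 / (180 × 180.1 × 2217) = 0.00013525
20 log₁₀(0.00013525) = -77.38 dB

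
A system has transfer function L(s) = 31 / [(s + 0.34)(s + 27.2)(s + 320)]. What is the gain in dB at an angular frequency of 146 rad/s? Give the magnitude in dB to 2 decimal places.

|j146 + 0.34| = √(146² + 0.34²) = 146
|j146 + 27.2| = √(146² + 27.2²) = 148.5
|j146 + 320| = √(146² + 320²) = 351.7
|L(j146)| = 31 / (146 × 148.5 × 351.7) = 4.0647e-06
20 log₁₀(4.0647e-06) = -107.819 dB

-107.82 dB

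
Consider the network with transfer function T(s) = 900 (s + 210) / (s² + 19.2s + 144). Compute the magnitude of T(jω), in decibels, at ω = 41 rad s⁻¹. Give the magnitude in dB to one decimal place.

40.9 dB

|j41 + 210| = √(41² + 210²) = 214
|(j41)² + 19.2(j41) + 144| = |-1537 + j787.2| = 1727
|T(j41)| = 900 × 214 / 1727 = 111.51
20 log₁₀(111.51) = 40.95 dB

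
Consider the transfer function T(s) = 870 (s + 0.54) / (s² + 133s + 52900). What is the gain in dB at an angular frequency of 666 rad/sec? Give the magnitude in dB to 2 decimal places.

3.21 dB

|j666 + 0.54| = √(666² + 0.54²) = 666
|(j666)² + 133(j666) + 52900| = |-3.9066e+05 + j88578| = 4.006e+05
|T(j666)| = 870 × 666 / 4.006e+05 = 1.4465
20 log₁₀(1.4465) = 3.206 dB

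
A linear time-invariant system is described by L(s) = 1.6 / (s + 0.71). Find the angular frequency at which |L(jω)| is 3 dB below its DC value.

0.71 rad s⁻¹

For a single-pole low-pass, the −3 dB point is at the pole: ω = 0.71 rad s⁻¹.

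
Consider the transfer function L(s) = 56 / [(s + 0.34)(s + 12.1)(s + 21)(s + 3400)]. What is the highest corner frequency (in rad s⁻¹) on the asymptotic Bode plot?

Break frequencies occur at each pole and zero magnitude: 0.34 rad s⁻¹, 12.1 rad s⁻¹, 21 rad s⁻¹, 3400 rad s⁻¹.
The highest is 3400 rad s⁻¹.

3400 rad s⁻¹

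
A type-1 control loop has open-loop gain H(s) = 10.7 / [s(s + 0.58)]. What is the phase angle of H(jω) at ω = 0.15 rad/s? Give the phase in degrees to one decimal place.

∠(j0.15 + 0.58) = arctan(0.15/0.58) = 14.50°
∠(j0.15) = 90.00°
∠H(j0.15) = − (14.50° + 90.00°) = -104.50°

-104.5 deg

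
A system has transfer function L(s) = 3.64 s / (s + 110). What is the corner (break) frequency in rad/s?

The single real pole at s = −110 gives a corner at ω = 110 rad/s.

110 rad/s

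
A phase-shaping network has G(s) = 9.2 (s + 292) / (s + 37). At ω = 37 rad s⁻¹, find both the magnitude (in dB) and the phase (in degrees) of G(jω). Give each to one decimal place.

|G| = 34.3 dB, ∠G = -37.8°

|j37 + 292| = √(37² + 292²) = 294.3
|j37 + 37| = √(37² + 37²) = 52.33
|G(j37)| = 9.2 × 294.3 / 52.33 = 51.75
20 log₁₀(51.75) = 34.28 dB
∠(j37 + 292) = arctan(37/292) = 7.22°
∠(j37 + 37) = arctan(37/37) = 45.00°
∠G(j37) = 7.22° − 45.00° = -37.78°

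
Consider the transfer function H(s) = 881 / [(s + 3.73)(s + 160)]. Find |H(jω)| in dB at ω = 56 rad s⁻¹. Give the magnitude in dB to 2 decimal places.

|j56 + 3.73| = √(56² + 3.73²) = 56.12
|j56 + 160| = √(56² + 160²) = 169.5
|H(j56)| = 881 / (56.12 × 169.5) = 0.092601
20 log₁₀(0.092601) = -20.668 dB

-20.67 dB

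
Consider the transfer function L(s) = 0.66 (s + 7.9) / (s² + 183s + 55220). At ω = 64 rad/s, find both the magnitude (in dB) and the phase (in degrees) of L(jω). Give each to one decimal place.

|L| = -61.8 dB, ∠L = 70.1°

|j64 + 7.9| = √(64² + 7.9²) = 64.49
|(j64)² + 183(j64) + 55220| = |51124 + j11712| = 5.245e+04
|L(j64)| = 0.66 × 64.49 / 5.245e+04 = 0.00081148
20 log₁₀(0.00081148) = -61.81 dB
∠(j64 + 7.9) = arctan(64/7.9) = 82.96°
∠[(j64)² + 183(j64) + 55220] = ∠[51124 + j11712] = 12.90°
∠L(j64) = 82.96° − 12.90° = 70.06°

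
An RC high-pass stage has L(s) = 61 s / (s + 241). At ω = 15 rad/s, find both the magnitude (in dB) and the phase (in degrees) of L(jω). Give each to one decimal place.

|j15| = 15
|j15 + 241| = √(15² + 241²) = 241.5
|L(j15)| = 61 × 15 / 241.5 = 3.7893
20 log₁₀(3.7893) = 11.57 dB
∠(j15) = 90.00°
∠(j15 + 241) = arctan(15/241) = 3.56°
∠L(j15) = 90.00° − 3.56° = 86.44°

|L| = 11.6 dB, ∠L = 86.4°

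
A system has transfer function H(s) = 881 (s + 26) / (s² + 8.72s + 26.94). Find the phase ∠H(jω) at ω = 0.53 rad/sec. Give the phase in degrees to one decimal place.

∠(j0.53 + 26) = arctan(0.53/26) = 1.17°
∠[(j0.53)² + 8.72(j0.53) + 26.94] = ∠[26.659 + j4.6216] = 9.84°
∠H(j0.53) = 1.17° − 9.84° = -8.67°

-8.7°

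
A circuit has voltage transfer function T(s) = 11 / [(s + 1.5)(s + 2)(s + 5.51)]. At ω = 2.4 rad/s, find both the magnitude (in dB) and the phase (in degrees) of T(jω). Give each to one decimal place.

|T| = -13.7 dB, ∠T = -131.7 deg

|j2.4 + 1.5| = √(2.4² + 1.5²) = 2.83
|j2.4 + 2| = √(2.4² + 2²) = 3.124
|j2.4 + 5.51| = √(2.4² + 5.51²) = 6.01
|T(j2.4)| = 11 / (2.83 × 3.124 × 6.01) = 0.207
20 log₁₀(0.207) = -13.68 dB
∠(j2.4 + 1.5) = arctan(2.4/1.5) = 57.99°
∠(j2.4 + 2) = arctan(2.4/2) = 50.19°
∠(j2.4 + 5.51) = arctan(2.4/5.51) = 23.54°
∠T(j2.4) = − (57.99° + 50.19° + 23.54°) = -131.73°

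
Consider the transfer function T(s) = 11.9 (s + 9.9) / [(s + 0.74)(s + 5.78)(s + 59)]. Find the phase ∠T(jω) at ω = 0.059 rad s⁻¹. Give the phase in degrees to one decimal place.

-4.9 deg

∠(j0.059 + 9.9) = arctan(0.059/9.9) = 0.34°
∠(j0.059 + 0.74) = arctan(0.059/0.74) = 4.56°
∠(j0.059 + 5.78) = arctan(0.059/5.78) = 0.58°
∠(j0.059 + 59) = arctan(0.059/59) = 0.06°
∠T(j0.059) = 0.34° − (4.56° + 0.58° + 0.06°) = -4.86°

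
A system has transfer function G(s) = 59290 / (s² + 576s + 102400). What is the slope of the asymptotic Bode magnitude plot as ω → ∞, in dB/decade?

-40 dB/decade

With 0 zeros and 2 poles, the high-frequency asymptotic slope is 20 × (0 − 2) = -40 dB/decade.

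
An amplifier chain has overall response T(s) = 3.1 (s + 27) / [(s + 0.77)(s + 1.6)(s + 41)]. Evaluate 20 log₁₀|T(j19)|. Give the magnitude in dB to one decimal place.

|j19 + 27| = √(19² + 27²) = 33.02
|j19 + 0.77| = √(19² + 0.77²) = 19.02
|j19 + 1.6| = √(19² + 1.6²) = 19.07
|j19 + 41| = √(19² + 41²) = 45.19
|T(j19)| = 3.1 × 33.02 / (19.02 × 19.07 × 45.19) = 0.0062467
20 log₁₀(0.0062467) = -44.09 dB

-44.1 dB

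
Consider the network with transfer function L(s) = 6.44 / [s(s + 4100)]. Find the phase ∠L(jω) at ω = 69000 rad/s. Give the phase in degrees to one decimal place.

∠(j69000 + 4100) = arctan(69000/4100) = 86.60°
∠(j69000) = 90.00°
∠L(j69000) = − (86.60° + 90.00°) = -176.60°

-176.6 deg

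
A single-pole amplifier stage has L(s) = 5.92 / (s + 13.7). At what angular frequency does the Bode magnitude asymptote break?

13.7 rad/s

The single real pole at s = −13.7 gives a corner at ω = 13.7 rad/s.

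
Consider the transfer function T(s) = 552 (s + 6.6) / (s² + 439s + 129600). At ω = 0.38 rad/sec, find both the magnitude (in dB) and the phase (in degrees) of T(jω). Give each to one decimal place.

|j0.38 + 6.6| = √(0.38² + 6.6²) = 6.611
|(j0.38)² + 439(j0.38) + 129600| = |1.296e+05 + j166.82| = 1.296e+05
|T(j0.38)| = 552 × 6.611 / 1.296e+05 = 0.028158
20 log₁₀(0.028158) = -31.01 dB
∠(j0.38 + 6.6) = arctan(0.38/6.6) = 3.30°
∠[(j0.38)² + 439(j0.38) + 129600] = ∠[1.296e+05 + j166.82] = 0.07°
∠T(j0.38) = 3.30° − 0.07° = 3.22°

|T| = -31.0 dB, ∠T = 3.2 deg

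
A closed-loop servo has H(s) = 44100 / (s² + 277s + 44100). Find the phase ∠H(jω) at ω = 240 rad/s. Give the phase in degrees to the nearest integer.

-101 deg

∠[(j240)² + 277(j240) + 44100] = ∠[-13500 + j66480] = 101.48°
∠H(j240) = −101.48° = -101.48°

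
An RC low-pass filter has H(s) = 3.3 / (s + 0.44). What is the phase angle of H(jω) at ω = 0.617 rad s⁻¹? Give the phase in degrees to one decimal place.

∠(j0.617 + 0.44) = arctan(0.617/0.44) = 54.51°
∠H(j0.617) = −54.51° = -54.51°

-54.5°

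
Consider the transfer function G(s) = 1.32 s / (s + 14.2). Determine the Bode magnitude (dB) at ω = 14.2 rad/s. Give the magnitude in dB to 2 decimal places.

-0.60 dB

|j14.2| = 14.2
|j14.2 + 14.2| = √(14.2² + 14.2²) = 20.08
|G(j14.2)| = 1.32 × 14.2 / 20.08 = 0.93338
20 log₁₀(0.93338) = -0.599 dB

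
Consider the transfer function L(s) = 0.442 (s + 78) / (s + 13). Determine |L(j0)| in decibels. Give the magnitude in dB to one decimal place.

8.5 dB

L(0) = 0.442 × 78 / 13 = 2.652
20 log₁₀(2.652) = 8.47 dB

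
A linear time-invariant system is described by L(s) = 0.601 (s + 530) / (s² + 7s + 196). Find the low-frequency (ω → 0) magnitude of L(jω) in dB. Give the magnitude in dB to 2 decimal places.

4.22 dB

L(0) = 0.601 × 530 / 196 = 1.6252
20 log₁₀(1.6252) = 4.218 dB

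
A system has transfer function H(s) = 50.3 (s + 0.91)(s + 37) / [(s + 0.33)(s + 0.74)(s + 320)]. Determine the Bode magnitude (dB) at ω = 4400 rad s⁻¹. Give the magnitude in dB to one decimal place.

-38.9 dB

|j4400 + 0.91| = √(4400² + 0.91²) = 4400
|j4400 + 37| = √(4400² + 37²) = 4400
|j4400 + 0.33| = √(4400² + 0.33²) = 4400
|j4400 + 0.74| = √(4400² + 0.74²) = 4400
|j4400 + 320| = √(4400² + 320²) = 4412
|H(j4400)| = 50.3 × 4400 × 4400 / (4400 × 4400 × 4412) = 0.011402
20 log₁₀(0.011402) = -38.86 dB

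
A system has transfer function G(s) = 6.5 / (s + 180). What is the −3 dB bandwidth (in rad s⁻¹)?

180 rad s⁻¹

For a single-pole low-pass, the −3 dB point is at the pole: ω = 180 rad s⁻¹.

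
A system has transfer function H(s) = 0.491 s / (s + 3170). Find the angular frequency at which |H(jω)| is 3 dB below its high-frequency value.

For a single-pole high-pass, the −3 dB point is at the pole: ω = 3170 rad/sec.

3170 rad/sec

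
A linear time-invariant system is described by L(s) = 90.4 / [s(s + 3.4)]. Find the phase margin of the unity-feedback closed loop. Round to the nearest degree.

Gain crossover: |L(jω)| = 1 at ω ≈ 9.21 rad/sec.
∠L(j9.21) = −90° − arctan(9.21/3.4) ≈ -159.74°
PM = 180° + (-159.74°) = 20.26°

20 deg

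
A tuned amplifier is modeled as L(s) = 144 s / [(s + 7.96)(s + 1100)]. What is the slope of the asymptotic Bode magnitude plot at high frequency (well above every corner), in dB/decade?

With 1 zero and 2 poles, the high-frequency asymptotic slope is 20 × (1 − 2) = -20 dB/decade.

-20 dB/decade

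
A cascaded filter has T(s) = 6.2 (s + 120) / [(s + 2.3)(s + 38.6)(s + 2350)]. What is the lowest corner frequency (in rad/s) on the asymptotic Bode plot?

2.3 rad/s

Break frequencies occur at each pole and zero magnitude: 2.3 rad/s, 38.6 rad/s, 120 rad/s, 2350 rad/s.
The lowest is 2.3 rad/s.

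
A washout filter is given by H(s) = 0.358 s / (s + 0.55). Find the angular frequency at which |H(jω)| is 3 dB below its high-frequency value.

0.55 rad/sec

For a single-pole high-pass, the −3 dB point is at the pole: ω = 0.55 rad/sec.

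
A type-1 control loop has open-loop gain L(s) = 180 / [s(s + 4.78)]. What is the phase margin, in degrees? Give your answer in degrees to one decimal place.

20.2°

Gain crossover: |L(jω)| = 1 at ω ≈ 13 rad/sec.
∠L(j13) = −90° − arctan(13/4.78) ≈ -159.81°
PM = 180° + (-159.81°) = 20.19°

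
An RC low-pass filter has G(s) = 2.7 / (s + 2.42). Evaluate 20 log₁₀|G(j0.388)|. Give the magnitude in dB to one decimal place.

|j0.388 + 2.42| = √(0.388² + 2.42²) = 2.451
|G(j0.388)| = 2.7 / 2.451 = 1.1016
20 log₁₀(1.1016) = 0.84 dB

0.8 dB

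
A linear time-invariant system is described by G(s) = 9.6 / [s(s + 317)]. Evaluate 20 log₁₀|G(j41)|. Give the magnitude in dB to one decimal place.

-62.7 dB

|j41 + 317| = √(41² + 317²) = 319.6
|j41| = 41
|G(j41)| = 9.6 / (319.6 × 41) = 0.00073253
20 log₁₀(0.00073253) = -62.70 dB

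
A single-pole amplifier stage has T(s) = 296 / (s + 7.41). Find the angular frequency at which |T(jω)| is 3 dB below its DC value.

For a single-pole low-pass, the −3 dB point is at the pole: ω = 7.41 rad/s.

7.41 rad/s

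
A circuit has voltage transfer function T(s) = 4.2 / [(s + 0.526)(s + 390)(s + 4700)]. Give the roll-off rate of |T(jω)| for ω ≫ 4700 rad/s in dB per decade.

With 0 zeros and 3 poles, the high-frequency asymptotic slope is 20 × (0 − 3) = -60 dB/decade.

-60 dB/decade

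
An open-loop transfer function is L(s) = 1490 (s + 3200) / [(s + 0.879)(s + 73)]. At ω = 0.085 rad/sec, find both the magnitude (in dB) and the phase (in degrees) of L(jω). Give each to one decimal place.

|L| = 97.4 dB, ∠L = -5.6°

|j0.085 + 3200| = √(0.085² + 3200²) = 3200
|j0.085 + 0.879| = √(0.085² + 0.879²) = 0.8831
|j0.085 + 73| = √(0.085² + 73²) = 73
|L(j0.085)| = 1490 × 3200 / (0.8831 × 73) = 73961
20 log₁₀(73961) = 97.38 dB
∠(j0.085 + 3200) = arctan(0.085/3200) = 0.00°
∠(j0.085 + 0.879) = arctan(0.085/0.879) = 5.52°
∠(j0.085 + 73) = arctan(0.085/73) = 0.07°
∠L(j0.085) = 0.00° − (5.52° + 0.07°) = -5.59°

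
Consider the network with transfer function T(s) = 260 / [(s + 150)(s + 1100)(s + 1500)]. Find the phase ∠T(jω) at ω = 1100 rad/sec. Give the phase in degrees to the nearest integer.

∠(j1100 + 150) = arctan(1100/150) = 82.23°
∠(j1100 + 1100) = arctan(1100/1100) = 45.00°
∠(j1100 + 1500) = arctan(1100/1500) = 36.25°
∠T(j1100) = − (82.23° + 45.00° + 36.25°) = -163.49°

-163 deg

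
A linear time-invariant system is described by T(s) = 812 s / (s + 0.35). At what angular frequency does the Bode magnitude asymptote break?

The single real pole at s = −0.35 gives a corner at ω = 0.35 rad/s.

0.35 rad/s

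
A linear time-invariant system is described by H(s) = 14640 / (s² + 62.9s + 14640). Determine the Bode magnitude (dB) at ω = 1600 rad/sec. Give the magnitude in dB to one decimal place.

-44.8 dB

|(j1600)² + 62.9(j1600) + 14640| = |-2.5454e+06 + j1.0064e+05| = 2.547e+06
|H(j1600)| = 14640 / 2.547e+06 = 0.0057472
20 log₁₀(0.0057472) = -44.81 dB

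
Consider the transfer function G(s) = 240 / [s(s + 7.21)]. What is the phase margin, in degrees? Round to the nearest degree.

26°

Gain crossover: |G(jω)| = 1 at ω ≈ 14.7 rad/s.
∠G(j14.7) = −90° − arctan(14.7/7.21) ≈ -153.84°
PM = 180° + (-153.84°) = 26.16°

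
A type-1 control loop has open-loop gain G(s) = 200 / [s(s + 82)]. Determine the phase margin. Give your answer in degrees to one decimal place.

88.3°

Gain crossover: |G(jω)| = 1 at ω ≈ 2.44 rad/s.
∠G(j2.44) = −90° − arctan(2.44/82) ≈ -91.70°
PM = 180° + (-91.70°) = 88.30°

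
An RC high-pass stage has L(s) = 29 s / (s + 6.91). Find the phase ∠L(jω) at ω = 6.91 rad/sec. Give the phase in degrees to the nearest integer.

∠(j6.91) = 90.00°
∠(j6.91 + 6.91) = arctan(6.91/6.91) = 45.00°
∠L(j6.91) = 90.00° − 45.00° = 45.00°

45°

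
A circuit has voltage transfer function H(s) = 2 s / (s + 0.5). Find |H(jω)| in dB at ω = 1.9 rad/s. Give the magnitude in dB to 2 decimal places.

5.73 dB

|j1.9| = 1.9
|j1.9 + 0.5| = √(1.9² + 0.5²) = 1.965
|H(j1.9)| = 2 × 1.9 / 1.965 = 1.9341
20 log₁₀(1.9341) = 5.730 dB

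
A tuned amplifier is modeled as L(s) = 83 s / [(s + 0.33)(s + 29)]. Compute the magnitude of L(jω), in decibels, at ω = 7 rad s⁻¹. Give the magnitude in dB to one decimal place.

|j7| = 7
|j7 + 0.33| = √(7² + 0.33²) = 7.008
|j7 + 29| = √(7² + 29²) = 29.83
|L(j7)| = 83 × 7 / (7.008 × 29.83) = 2.7791
20 log₁₀(2.7791) = 8.88 dB

8.9 dB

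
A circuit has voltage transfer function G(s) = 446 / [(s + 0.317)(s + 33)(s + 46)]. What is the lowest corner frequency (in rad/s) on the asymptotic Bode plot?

Break frequencies occur at each pole and zero magnitude: 0.317 rad/s, 33 rad/s, 46 rad/s.
The lowest is 0.317 rad/s.

0.317 rad/s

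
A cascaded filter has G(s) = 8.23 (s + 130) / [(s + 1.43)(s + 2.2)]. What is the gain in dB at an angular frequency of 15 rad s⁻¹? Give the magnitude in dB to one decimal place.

|j15 + 130| = √(15² + 130²) = 130.9
|j15 + 1.43| = √(15² + 1.43²) = 15.07
|j15 + 2.2| = √(15² + 2.2²) = 15.16
|G(j15)| = 8.23 × 130.9 / (15.07 × 15.16) = 4.7146
20 log₁₀(4.7146) = 13.47 dB

13.5 dB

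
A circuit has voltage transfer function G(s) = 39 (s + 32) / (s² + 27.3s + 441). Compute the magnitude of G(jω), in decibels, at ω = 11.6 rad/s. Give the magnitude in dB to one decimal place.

9.6 dB

|j11.6 + 32| = √(11.6² + 32²) = 34.04
|(j11.6)² + 27.3(j11.6) + 441| = |306.44 + j316.68| = 440.7
|G(j11.6)| = 39 × 34.04 / 440.7 = 3.0124
20 log₁₀(3.0124) = 9.58 dB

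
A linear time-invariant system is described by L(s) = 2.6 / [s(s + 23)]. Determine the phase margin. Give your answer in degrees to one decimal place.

89.7°

Gain crossover: |L(jω)| = 1 at ω ≈ 0.113 rad/s.
∠L(j0.113) = −90° − arctan(0.113/23) ≈ -90.28°
PM = 180° + (-90.28°) = 89.72°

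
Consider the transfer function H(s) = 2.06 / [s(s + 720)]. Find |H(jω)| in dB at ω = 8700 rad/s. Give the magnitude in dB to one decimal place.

-151.3 dB

|j8700 + 720| = √(8700² + 720²) = 8730
|j8700| = 8700
|H(j8700)| = 2.06 / (8730 × 8700) = 2.7124e-08
20 log₁₀(2.7124e-08) = -151.33 dB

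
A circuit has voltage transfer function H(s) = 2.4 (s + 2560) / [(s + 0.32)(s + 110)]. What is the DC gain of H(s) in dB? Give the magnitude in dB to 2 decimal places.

H(0) = 2.4 × 2560 / (0.32 × 110) = 174.55
20 log₁₀(174.55) = 44.838 dB

44.84 dB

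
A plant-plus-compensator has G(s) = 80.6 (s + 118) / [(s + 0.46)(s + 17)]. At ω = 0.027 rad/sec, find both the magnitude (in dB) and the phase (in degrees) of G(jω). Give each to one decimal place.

|G| = 61.7 dB, ∠G = -3.4°

|j0.027 + 118| = √(0.027² + 118²) = 118
|j0.027 + 0.46| = √(0.027² + 0.46²) = 0.4608
|j0.027 + 17| = √(0.027² + 17²) = 17
|G(j0.027)| = 80.6 × 118 / (0.4608 × 17) = 1214.1
20 log₁₀(1214.1) = 61.69 dB
∠(j0.027 + 118) = arctan(0.027/118) = 0.01°
∠(j0.027 + 0.46) = arctan(0.027/0.46) = 3.36°
∠(j0.027 + 17) = arctan(0.027/17) = 0.09°
∠G(j0.027) = 0.01° − (3.36° + 0.09°) = -3.44°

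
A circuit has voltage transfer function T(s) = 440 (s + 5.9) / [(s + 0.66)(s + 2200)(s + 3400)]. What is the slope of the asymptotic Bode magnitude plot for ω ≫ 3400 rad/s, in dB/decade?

With 1 zero and 3 poles, the high-frequency asymptotic slope is 20 × (1 − 3) = -40 dB/decade.

-40 dB/decade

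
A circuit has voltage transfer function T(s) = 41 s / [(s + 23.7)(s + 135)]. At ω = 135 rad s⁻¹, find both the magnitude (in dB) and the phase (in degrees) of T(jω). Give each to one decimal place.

|T| = -13.5 dB, ∠T = -35.0 deg

|j135| = 135
|j135 + 23.7| = √(135² + 23.7²) = 137.1
|j135 + 135| = √(135² + 135²) = 190.9
|T(j135)| = 41 × 135 / (137.1 × 190.9) = 0.21152
20 log₁₀(0.21152) = -13.49 dB
∠(j135) = 90.00°
∠(j135 + 23.7) = arctan(135/23.7) = 80.04°
∠(j135 + 135) = arctan(135/135) = 45.00°
∠T(j135) = 90.00° − (80.04° + 45.00°) = -35.04°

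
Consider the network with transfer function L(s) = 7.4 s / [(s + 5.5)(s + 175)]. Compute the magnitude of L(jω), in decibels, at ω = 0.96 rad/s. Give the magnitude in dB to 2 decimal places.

-42.77 dB

|j0.96| = 0.96
|j0.96 + 5.5| = √(0.96² + 5.5²) = 5.583
|j0.96 + 175| = √(0.96² + 175²) = 175
|L(j0.96)| = 7.4 × 0.96 / (5.583 × 175) = 0.0072707
20 log₁₀(0.0072707) = -42.768 dB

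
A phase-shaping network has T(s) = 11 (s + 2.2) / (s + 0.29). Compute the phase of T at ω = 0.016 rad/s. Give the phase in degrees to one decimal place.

∠(j0.016 + 2.2) = arctan(0.016/2.2) = 0.42°
∠(j0.016 + 0.29) = arctan(0.016/0.29) = 3.16°
∠T(j0.016) = 0.42° − 3.16° = -2.74°

-2.7°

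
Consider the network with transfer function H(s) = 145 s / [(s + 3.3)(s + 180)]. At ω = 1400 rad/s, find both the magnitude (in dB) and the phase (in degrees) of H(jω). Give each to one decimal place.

|H| = -19.8 dB, ∠H = -82.5°

|j1400| = 1400
|j1400 + 3.3| = √(1400² + 3.3²) = 1400
|j1400 + 180| = √(1400² + 180²) = 1412
|H(j1400)| = 145 × 1400 / (1400 × 1412) = 0.10273
20 log₁₀(0.10273) = -19.77 dB
∠(j1400) = 90.00°
∠(j1400 + 3.3) = arctan(1400/3.3) = 89.86°
∠(j1400 + 180) = arctan(1400/180) = 82.67°
∠H(j1400) = 90.00° − (89.86° + 82.67°) = -82.54°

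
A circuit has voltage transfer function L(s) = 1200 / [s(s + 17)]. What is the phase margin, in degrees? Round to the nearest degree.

Gain crossover: |L(jω)| = 1 at ω ≈ 32.6 rad/s.
∠L(j32.6) = −90° − arctan(32.6/17) ≈ -152.47°
PM = 180° + (-152.47°) = 27.53°

28°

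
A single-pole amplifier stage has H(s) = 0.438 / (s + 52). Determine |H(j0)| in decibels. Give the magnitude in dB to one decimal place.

H(0) = 0.438 / 52 = 0.0084231
20 log₁₀(0.0084231) = -41.49 dB

-41.5 dB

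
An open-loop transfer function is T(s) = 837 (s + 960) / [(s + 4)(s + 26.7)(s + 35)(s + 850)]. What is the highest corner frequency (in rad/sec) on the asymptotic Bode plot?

960 rad/sec

Break frequencies occur at each pole and zero magnitude: 4 rad/sec, 26.7 rad/sec, 35 rad/sec, 850 rad/sec, 960 rad/sec.
The highest is 960 rad/sec.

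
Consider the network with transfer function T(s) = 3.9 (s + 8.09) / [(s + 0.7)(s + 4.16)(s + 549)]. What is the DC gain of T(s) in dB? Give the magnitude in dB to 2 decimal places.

T(0) = 3.9 × 8.09 / (0.7 × 4.16 × 549) = 0.019736
20 log₁₀(0.019736) = -34.095 dB

-34.10 dB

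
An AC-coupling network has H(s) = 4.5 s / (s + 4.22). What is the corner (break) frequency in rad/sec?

The single real pole at s = −4.22 gives a corner at ω = 4.22 rad/sec.

4.22 rad/sec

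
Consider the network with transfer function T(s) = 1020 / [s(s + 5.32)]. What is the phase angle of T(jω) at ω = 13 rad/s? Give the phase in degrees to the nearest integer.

∠(j13 + 5.32) = arctan(13/5.32) = 67.74°
∠(j13) = 90.00°
∠T(j13) = − (67.74° + 90.00°) = -157.74°

-158°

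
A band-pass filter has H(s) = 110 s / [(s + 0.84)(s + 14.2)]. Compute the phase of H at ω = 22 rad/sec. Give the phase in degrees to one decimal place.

∠(j22) = 90.00°
∠(j22 + 0.84) = arctan(22/0.84) = 87.81°
∠(j22 + 14.2) = arctan(22/14.2) = 57.16°
∠H(j22) = 90.00° − (87.81° + 57.16°) = -54.97°

-55.0°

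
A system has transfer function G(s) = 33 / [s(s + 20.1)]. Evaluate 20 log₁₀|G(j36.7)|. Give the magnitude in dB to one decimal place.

|j36.7 + 20.1| = √(36.7² + 20.1²) = 41.84
|j36.7| = 36.7
|G(j36.7)| = 33 / (41.84 × 36.7) = 0.021489
20 log₁₀(0.021489) = -33.36 dB

-33.4 dB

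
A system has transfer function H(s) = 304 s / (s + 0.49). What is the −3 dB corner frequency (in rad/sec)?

For a single-pole high-pass, the −3 dB point is at the pole: ω = 0.49 rad/sec.

0.49 rad/sec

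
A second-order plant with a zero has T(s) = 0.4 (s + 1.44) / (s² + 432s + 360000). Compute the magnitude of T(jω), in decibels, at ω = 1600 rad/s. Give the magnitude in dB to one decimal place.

|j1600 + 1.44| = √(1600² + 1.44²) = 1600
|(j1600)² + 432(j1600) + 360000| = |-2.2e+06 + j6.912e+05| = 2.306e+06
|T(j1600)| = 0.4 × 1600 / 2.306e+06 = 0.00027753
20 log₁₀(0.00027753) = -71.13 dB

-71.1 dB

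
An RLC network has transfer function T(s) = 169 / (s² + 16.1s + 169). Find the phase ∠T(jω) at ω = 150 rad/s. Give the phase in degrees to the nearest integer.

-174°

∠[(j150)² + 16.1(j150) + 169] = ∠[-22331 + j2415] = 173.83°
∠T(j150) = −173.83° = -173.83°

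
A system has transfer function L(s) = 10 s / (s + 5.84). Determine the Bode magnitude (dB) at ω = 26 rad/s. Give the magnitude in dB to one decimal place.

19.8 dB

|j26| = 26
|j26 + 5.84| = √(26² + 5.84²) = 26.65
|L(j26)| = 10 × 26 / 26.65 = 9.7569
20 log₁₀(9.7569) = 19.79 dB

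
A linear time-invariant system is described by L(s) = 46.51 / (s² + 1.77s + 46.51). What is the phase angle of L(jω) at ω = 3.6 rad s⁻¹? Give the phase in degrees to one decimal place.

∠[(j3.6)² + 1.77(j3.6) + 46.51] = ∠[33.55 + j6.372] = 10.75°
∠L(j3.6) = −10.75° = -10.75°

-10.8°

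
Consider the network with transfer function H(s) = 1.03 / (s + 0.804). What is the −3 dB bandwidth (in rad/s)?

For a single-pole low-pass, the −3 dB point is at the pole: ω = 0.804 rad/s.

0.804 rad/s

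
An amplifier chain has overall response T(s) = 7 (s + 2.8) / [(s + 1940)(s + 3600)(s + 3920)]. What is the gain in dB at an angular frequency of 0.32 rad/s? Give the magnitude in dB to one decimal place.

|j0.32 + 2.8| = √(0.32² + 2.8²) = 2.818
|j0.32 + 1940| = √(0.32² + 1940²) = 1940
|j0.32 + 3600| = √(0.32² + 3600²) = 3600
|j0.32 + 3920| = √(0.32² + 3920²) = 3920
|T(j0.32)| = 7 × 2.818 / (1940 × 3600 × 3920) = 7.2058e-10
20 log₁₀(7.2058e-10) = -182.85 dB

-182.8 dB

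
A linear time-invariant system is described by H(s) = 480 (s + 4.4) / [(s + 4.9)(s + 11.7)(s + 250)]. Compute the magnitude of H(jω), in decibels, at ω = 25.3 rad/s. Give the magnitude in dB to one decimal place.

-23.3 dB

|j25.3 + 4.4| = √(25.3² + 4.4²) = 25.68
|j25.3 + 4.9| = √(25.3² + 4.9²) = 25.77
|j25.3 + 11.7| = √(25.3² + 11.7²) = 27.87
|j25.3 + 250| = √(25.3² + 250²) = 251.3
|H(j25.3)| = 480 × 25.68 / (25.77 × 27.87 × 251.3) = 0.06829
20 log₁₀(0.06829) = -23.31 dB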